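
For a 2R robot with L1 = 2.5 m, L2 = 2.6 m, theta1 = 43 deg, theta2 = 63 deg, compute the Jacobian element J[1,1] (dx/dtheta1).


J[1,1] = -L1*sin(t1) - L2*sin(t1+t2)
= -2.5*sin(43) - 2.6*sin(106)
= -4.2043


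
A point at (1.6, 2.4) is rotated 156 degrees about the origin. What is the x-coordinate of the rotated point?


x' = x*cos(theta) - y*sin(theta)
cos(156 deg) = -0.9135, sin(156 deg) = 0.4067
x' = 1.6 * -0.9135 - 2.4 * 0.4067
= -1.4617 - 0.9762
= -2.4378


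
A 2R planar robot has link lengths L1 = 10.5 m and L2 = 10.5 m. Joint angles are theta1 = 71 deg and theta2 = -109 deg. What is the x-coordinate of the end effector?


Convert angles to radians: theta1 = 1.2392, theta2 = -1.9024
x = L1*cos(theta1) + L2*cos(theta1+theta2)
x = 3.4185 + 8.2741
x = 11.6926


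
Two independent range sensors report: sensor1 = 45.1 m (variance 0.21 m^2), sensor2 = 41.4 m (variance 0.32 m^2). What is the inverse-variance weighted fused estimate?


w1 = (1/var1) / (1/var1 + 1/var2)
   = 4.7619 / (4.7619 + 3.125) = 0.6038
w2 = 1 - w1 = 0.3962
fused = w1*s1 + w2*s2 = 27.2302 + 16.4038
= 43.634 m


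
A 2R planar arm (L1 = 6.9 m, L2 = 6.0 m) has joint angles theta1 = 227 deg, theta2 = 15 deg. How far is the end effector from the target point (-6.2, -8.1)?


End effector via forward kinematics:
x = L1*cos(t1) + L2*cos(t1+t2) = -7.5226
y = L1*sin(t1) + L2*sin(t1+t2) = -10.344
Distance to target:
d = sqrt((-6.2 - -7.5226)^2 + (-8.1 - -10.344)^2)
= sqrt(1.7493 + 5.0357)
= 2.6048 m


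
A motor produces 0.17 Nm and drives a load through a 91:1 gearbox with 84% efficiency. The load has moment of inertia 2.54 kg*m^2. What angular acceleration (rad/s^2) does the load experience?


tau_out = tau_motor * N * eta
= 0.17 * 91 * 0.84 = 12.9948 Nm
alpha = tau_out / I = 12.9948 / 2.54
= 5.1161 rad/s^2


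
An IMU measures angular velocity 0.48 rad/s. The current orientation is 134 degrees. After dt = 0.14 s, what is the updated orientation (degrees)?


delta_theta = w * dt = 0.48 * 0.14 = 0.0672 rad
= 3.8503 deg
theta_new = 134 + 3.8503 = 137.8503 deg


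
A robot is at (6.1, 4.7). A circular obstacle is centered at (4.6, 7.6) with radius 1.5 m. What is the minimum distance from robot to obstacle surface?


center_dist = sqrt((6.1-4.6)^2 + (4.7-7.6)^2)
= sqrt(2.25 + 8.41)
= 3.265
min_dist = center_dist - radius = 3.265 - 1.5 = 1.765 m


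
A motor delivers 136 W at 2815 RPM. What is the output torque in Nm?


omega = 2815 * 2*pi/60 = 294.7861 rad/s
tau = P / omega = 136 / 294.7861
= 0.4614 Nm


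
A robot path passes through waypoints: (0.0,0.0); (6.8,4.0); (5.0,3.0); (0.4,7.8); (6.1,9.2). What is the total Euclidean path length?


Segment lengths:
  seg1 = sqrt((6.8)^2 + (4.0)^2) = 7.8892
  seg2 = sqrt((-1.8)^2 + (-1.0)^2) = 2.0591
  seg3 = sqrt((-4.6)^2 + (4.8)^2) = 6.6483
  seg4 = sqrt((5.7)^2 + (1.4)^2) = 5.8694
Total = 22.4661


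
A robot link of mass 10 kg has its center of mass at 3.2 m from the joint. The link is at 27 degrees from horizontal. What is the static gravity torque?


tau = m*g*L*cos(angle)
= 10 * 9.81 * 3.2 * cos(27 deg)
= 10 * 9.81 * 3.2 * 0.891
= 279.7048 Nm


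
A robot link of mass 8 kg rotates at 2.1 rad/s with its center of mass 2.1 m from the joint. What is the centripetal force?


F = m * omega^2 * r
= 8 * 2.1^2 * 2.1
= 8 * 4.41 * 2.1
= 74.088 N


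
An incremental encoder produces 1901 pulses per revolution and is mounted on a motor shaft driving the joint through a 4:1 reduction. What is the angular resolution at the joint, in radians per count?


counts per rev = 1901
effective counts at joint = 1901 * 4 = 7604
resolution = 2*pi / 7604
= 8.2630e-04 rad/count


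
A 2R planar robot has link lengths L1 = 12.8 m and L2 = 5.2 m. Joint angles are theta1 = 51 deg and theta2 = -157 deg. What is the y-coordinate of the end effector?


Convert angles to radians: theta1 = 0.8901, theta2 = -2.7402
y = L1*sin(theta1) + L2*sin(theta1+theta2)
y = 9.9475 + -4.9986
y = 4.9489


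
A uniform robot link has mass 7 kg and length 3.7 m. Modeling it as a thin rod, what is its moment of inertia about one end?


I = (1/3) * m * L^2
= (1/3) * 7 * 3.7^2
= 0.333333 * 7 * 13.69
= 31.9433 kg*m^2


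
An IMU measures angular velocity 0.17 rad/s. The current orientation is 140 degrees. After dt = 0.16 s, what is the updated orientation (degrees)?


delta_theta = w * dt = 0.17 * 0.16 = 0.0272 rad
= 1.5584 deg
theta_new = 140 + 1.5584 = 141.5584 deg


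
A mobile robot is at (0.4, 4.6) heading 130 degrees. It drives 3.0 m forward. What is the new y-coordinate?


y_new = y0 + d*sin(theta)
= 4.6 + 3.0*sin(130)
= 4.6 + 2.2981
= 6.8981


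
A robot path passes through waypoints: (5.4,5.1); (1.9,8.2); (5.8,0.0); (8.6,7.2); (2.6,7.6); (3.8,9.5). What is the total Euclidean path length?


Segment lengths:
  seg1 = sqrt((-3.5)^2 + (3.1)^2) = 4.6755
  seg2 = sqrt((3.9)^2 + (-8.2)^2) = 9.0802
  seg3 = sqrt((2.8)^2 + (7.2)^2) = 7.7253
  seg4 = sqrt((-6.0)^2 + (0.4)^2) = 6.0133
  seg5 = sqrt((1.2)^2 + (1.9)^2) = 2.2472
Total = 29.7415


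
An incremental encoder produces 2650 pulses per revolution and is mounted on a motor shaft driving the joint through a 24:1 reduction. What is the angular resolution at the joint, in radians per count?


counts per rev = 2650
effective counts at joint = 2650 * 24 = 63600
resolution = 2*pi / 63600
= 9.8792e-05 rad/count


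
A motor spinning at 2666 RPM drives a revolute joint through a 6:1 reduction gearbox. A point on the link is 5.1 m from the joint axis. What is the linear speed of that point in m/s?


omega_motor = 2666 * 2*pi/60 = 279.1829 rad/s
omega_joint = omega_motor / 6 = 46.5305 rad/s
v = omega_joint * r = 46.5305 * 5.1
= 237.3054 m/s


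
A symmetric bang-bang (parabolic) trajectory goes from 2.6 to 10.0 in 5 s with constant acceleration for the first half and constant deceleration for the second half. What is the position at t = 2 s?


Symmetric rest-to-rest: each phase covers (pf-p0)/2 in time T/2. 0.5*a*(T/2)^2 = (pf-p0)/2 => a = 4*(pf-p0)/T^2
a = 4*(10.0-2.6)/5^2 = 1.184
t = 2 is in the acceleration phase (t <= T/2).
p = p0 + 0.5*a*t^2 = 2.6 + 0.5*1.184*2^2
= 4.968


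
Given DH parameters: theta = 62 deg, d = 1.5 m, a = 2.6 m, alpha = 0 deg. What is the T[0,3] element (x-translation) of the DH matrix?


T[0,3] = a * cos(theta)
= 2.6 * cos(62 deg)
= 2.6 * 0.4695
= 1.2206


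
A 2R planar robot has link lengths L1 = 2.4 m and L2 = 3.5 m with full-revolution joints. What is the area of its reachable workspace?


r_max = L1 + L2 = 5.9 m
r_min = |L1 - L2| = 1.1 m
Area = pi*(r_max^2 - r_min^2)
= pi*(34.81 - 1.21)
= pi * 33.6
= 105.5575 m^2


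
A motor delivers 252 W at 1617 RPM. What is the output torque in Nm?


omega = 1617 * 2*pi/60 = 169.3318 rad/s
tau = P / omega = 252 / 169.3318
= 1.4882 Nm


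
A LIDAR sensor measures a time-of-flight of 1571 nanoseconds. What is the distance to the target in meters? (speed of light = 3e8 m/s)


tof = 1571 ns = 1.571e-06 s
dist = c * tof / 2
= 3e8 * 1.571e-06 / 2
= 235.65 m


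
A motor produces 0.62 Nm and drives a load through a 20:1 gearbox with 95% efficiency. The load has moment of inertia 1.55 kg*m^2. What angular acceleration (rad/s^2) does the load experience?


tau_out = tau_motor * N * eta
= 0.62 * 20 * 0.95 = 11.78 Nm
alpha = tau_out / I = 11.78 / 1.55
= 7.6 rad/s^2


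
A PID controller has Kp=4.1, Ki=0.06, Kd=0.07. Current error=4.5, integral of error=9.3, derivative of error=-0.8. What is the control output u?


u = Kp*e + Ki*int(e) + Kd*de/dt
= 4.1*4.5 + 0.06*9.3 + 0.07*(-0.8)
= 18.45 + 0.558 + -0.056
= 18.952


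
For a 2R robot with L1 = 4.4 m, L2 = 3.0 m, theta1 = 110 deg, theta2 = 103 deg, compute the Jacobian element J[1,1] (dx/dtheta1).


J[1,1] = -L1*sin(t1) - L2*sin(t1+t2)
= -4.4*sin(110) - 3.0*sin(213)
= -2.5007


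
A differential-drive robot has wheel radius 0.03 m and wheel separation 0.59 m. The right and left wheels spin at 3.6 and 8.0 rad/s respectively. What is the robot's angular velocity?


vR = r*wR = 0.03*3.6 = 0.108 m/s
vL = r*wL = 0.03*8.0 = 0.24 m/s
v = (vR+vL)/2 = 0.174 m/s
omega = (vR-vL)/L = -0.2237 rad/s
angular velocity = -0.2237 rad/s


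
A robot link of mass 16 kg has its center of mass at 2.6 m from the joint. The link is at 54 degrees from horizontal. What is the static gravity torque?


tau = m*g*L*cos(angle)
= 16 * 9.81 * 2.6 * cos(54 deg)
= 16 * 9.81 * 2.6 * 0.5878
= 239.8728 Nm


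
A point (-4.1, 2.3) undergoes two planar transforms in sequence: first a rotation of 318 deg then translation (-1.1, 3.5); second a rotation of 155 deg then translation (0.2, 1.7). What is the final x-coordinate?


After transform 1:
x1 = cos(318)*-4.1 - sin(318)*2.3 + -1.1 = -2.6079
y1 = sin(318)*-4.1 + cos(318)*2.3 + 3.5 = 7.9527
After transform 2:
x2 = cos(155)*-2.6079 - sin(155)*7.9527 + 0.2
= -0.7974


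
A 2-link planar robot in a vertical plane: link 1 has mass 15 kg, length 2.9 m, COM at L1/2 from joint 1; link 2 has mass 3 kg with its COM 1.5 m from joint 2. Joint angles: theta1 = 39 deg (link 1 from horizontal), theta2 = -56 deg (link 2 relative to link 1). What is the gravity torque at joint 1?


Horizontal distance from joint 1 to link-1 COM:
  x_c1 = (L1/2)*cos(t1) = 1.45 * 0.7771 = 1.1269 m
Horizontal distance from joint 1 to link-2 COM:
  x_c2 = L1*cos(t1) + Lc2*cos(t1+t2)
       = 2.9*0.7771 + 1.5*0.9563 = 3.6882 m
tau1 = m1*g*x_c1 + m2*g*x_c2
     = 15*9.81*1.1269 + 3*9.81*3.6882
     = 165.8177 + 108.5431
     = 274.3608 Nm


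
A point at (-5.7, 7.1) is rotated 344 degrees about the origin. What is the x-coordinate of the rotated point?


x' = x*cos(theta) - y*sin(theta)
cos(344 deg) = 0.9613, sin(344 deg) = -0.2756
x' = -5.7 * 0.9613 - 7.1 * -0.2756
= -5.4792 - -1.957
= -3.5222


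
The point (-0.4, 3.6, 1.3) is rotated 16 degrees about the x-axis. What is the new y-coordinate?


Rotation about x-axis: y' = y*cos(theta) - z*sin(theta)
= 3.6 * 0.9613 - 1.3 * 0.2756
= 3.1022


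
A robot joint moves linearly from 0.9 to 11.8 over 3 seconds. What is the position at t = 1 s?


s = t/T = 1/3 = 0.3333
p(t) = p0 + (pf-p0)*s
= 0.9 + (11.8 - 0.9) * 0.3333
= 4.5333


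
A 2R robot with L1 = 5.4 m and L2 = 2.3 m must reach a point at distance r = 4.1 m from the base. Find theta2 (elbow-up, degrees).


cos(theta2) = (r^2 - L1^2 - L2^2) / (2*L1*L2)
cos(theta2) = (16.81 - 29.16 - 5.29) / 24.84
cos(theta2) = -0.710145
theta2 = 135.2467 degrees


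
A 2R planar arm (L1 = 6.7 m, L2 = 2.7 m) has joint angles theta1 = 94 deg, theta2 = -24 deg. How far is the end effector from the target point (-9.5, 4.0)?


End effector via forward kinematics:
x = L1*cos(t1) + L2*cos(t1+t2) = 0.4561
y = L1*sin(t1) + L2*sin(t1+t2) = 9.2208
Distance to target:
d = sqrt((-9.5 - 0.4561)^2 + (4.0 - 9.2208)^2)
= sqrt(99.1236 + 27.2573)
= 11.2419 m


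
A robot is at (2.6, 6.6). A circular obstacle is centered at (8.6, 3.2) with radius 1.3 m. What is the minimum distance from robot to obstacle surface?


center_dist = sqrt((2.6-8.6)^2 + (6.6-3.2)^2)
= sqrt(36.0 + 11.56)
= 6.8964
min_dist = center_dist - radius = 6.8964 - 1.3 = 5.5964 m


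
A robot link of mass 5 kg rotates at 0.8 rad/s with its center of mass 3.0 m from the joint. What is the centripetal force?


F = m * omega^2 * r
= 5 * 0.8^2 * 3.0
= 5 * 0.64 * 3.0
= 9.6 N


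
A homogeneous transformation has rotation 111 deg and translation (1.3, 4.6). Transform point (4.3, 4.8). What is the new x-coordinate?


x' = cos(theta)*px - sin(theta)*py + tx
= -0.3584*4.3 - 0.9336*4.8 + 1.3
= -4.7222


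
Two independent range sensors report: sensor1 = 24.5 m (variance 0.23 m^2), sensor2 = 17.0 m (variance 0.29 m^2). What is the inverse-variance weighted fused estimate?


w1 = (1/var1) / (1/var1 + 1/var2)
   = 4.3478 / (4.3478 + 3.4483) = 0.5577
w2 = 1 - w1 = 0.4423
fused = w1*s1 + w2*s2 = 13.6635 + 7.5192
= 21.1827 m


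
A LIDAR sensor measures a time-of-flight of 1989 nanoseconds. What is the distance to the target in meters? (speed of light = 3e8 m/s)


tof = 1989 ns = 1.989e-06 s
dist = c * tof / 2
= 3e8 * 1.989e-06 / 2
= 298.35 m


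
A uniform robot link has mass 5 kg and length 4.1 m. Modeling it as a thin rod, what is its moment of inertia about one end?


I = (1/3) * m * L^2
= (1/3) * 5 * 4.1^2
= 0.333333 * 5 * 16.81
= 28.0167 kg*m^2


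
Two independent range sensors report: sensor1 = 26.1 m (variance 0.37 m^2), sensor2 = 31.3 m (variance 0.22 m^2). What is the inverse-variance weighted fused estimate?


w1 = (1/var1) / (1/var1 + 1/var2)
   = 2.7027 / (2.7027 + 4.5455) = 0.3729
w2 = 1 - w1 = 0.6271
fused = w1*s1 + w2*s2 = 9.7322 + 19.6288
= 29.361 m


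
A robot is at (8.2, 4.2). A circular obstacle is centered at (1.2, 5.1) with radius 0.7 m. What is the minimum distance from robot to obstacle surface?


center_dist = sqrt((8.2-1.2)^2 + (4.2-5.1)^2)
= sqrt(49.0 + 0.81)
= 7.0576
min_dist = center_dist - radius = 7.0576 - 0.7 = 6.3576 m


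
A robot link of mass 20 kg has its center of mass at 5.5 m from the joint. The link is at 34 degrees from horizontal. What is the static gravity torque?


tau = m*g*L*cos(angle)
= 20 * 9.81 * 5.5 * cos(34 deg)
= 20 * 9.81 * 5.5 * 0.829
= 894.6144 Nm


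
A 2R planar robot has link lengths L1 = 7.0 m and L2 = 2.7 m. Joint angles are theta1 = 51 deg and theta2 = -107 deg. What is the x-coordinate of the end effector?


Convert angles to radians: theta1 = 0.8901, theta2 = -1.8675
x = L1*cos(theta1) + L2*cos(theta1+theta2)
x = 4.4052 + 1.5098
x = 5.9151


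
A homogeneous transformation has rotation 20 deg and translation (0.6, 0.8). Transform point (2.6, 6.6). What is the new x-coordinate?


x' = cos(theta)*px - sin(theta)*py + tx
= 0.9397*2.6 - 0.342*6.6 + 0.6
= 0.7859


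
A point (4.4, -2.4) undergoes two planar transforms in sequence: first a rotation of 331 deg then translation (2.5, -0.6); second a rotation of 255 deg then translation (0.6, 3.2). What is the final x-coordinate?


After transform 1:
x1 = cos(331)*4.4 - sin(331)*-2.4 + 2.5 = 5.1848
y1 = sin(331)*4.4 + cos(331)*-2.4 + -0.6 = -4.8322
After transform 2:
x2 = cos(255)*5.1848 - sin(255)*-4.8322 + 0.6
= -5.4095


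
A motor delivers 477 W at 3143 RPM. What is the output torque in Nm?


omega = 3143 * 2*pi/60 = 329.1342 rad/s
tau = P / omega = 477 / 329.1342
= 1.4493 Nm


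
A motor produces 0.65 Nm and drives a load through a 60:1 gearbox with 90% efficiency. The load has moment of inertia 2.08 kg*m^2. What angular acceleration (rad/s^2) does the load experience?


tau_out = tau_motor * N * eta
= 0.65 * 60 * 0.9 = 35.1 Nm
alpha = tau_out / I = 35.1 / 2.08
= 16.875 rad/s^2


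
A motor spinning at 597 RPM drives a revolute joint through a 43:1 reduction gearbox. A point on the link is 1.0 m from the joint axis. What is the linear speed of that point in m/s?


omega_motor = 597 * 2*pi/60 = 62.5177 rad/s
omega_joint = omega_motor / 43 = 1.4539 rad/s
v = omega_joint * r = 1.4539 * 1.0
= 1.4539 m/s


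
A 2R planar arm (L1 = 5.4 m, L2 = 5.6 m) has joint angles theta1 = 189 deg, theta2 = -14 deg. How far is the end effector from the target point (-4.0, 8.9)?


End effector via forward kinematics:
x = L1*cos(t1) + L2*cos(t1+t2) = -10.9122
y = L1*sin(t1) + L2*sin(t1+t2) = -0.3567
Distance to target:
d = sqrt((-4.0 - -10.9122)^2 + (8.9 - -0.3567)^2)
= sqrt(47.7786 + 85.686)
= 11.5527 m


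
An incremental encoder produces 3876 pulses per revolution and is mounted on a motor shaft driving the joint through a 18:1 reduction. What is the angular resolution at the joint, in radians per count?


counts per rev = 3876
effective counts at joint = 3876 * 18 = 69768
resolution = 2*pi / 69768
= 9.0058e-05 rad/count


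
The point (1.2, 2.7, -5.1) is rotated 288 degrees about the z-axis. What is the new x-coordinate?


Rotation about z-axis: x' = x*cos(theta) - y*sin(theta)
= 1.2 * 0.309 - 2.7 * -0.9511
= 2.9387


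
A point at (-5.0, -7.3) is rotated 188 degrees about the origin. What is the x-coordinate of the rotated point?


x' = x*cos(theta) - y*sin(theta)
cos(188 deg) = -0.9903, sin(188 deg) = -0.1392
x' = -5.0 * -0.9903 - -7.3 * -0.1392
= 4.9513 - 1.016
= 3.9354


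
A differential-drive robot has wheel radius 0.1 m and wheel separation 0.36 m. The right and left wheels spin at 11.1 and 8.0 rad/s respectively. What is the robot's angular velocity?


vR = r*wR = 0.1*11.1 = 1.11 m/s
vL = r*wL = 0.1*8.0 = 0.8 m/s
v = (vR+vL)/2 = 0.955 m/s
omega = (vR-vL)/L = 0.8611 rad/s
angular velocity = 0.8611 rad/s


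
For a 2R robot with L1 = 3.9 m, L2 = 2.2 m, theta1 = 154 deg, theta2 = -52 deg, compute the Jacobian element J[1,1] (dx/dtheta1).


J[1,1] = -L1*sin(t1) - L2*sin(t1+t2)
= -3.9*sin(154) - 2.2*sin(102)
= -3.8616


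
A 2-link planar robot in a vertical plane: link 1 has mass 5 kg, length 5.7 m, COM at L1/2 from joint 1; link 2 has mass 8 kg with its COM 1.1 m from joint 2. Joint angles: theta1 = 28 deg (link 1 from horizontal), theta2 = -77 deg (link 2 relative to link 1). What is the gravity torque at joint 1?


Horizontal distance from joint 1 to link-1 COM:
  x_c1 = (L1/2)*cos(t1) = 2.85 * 0.8829 = 2.5164 m
Horizontal distance from joint 1 to link-2 COM:
  x_c2 = L1*cos(t1) + Lc2*cos(t1+t2)
       = 5.7*0.8829 + 1.1*0.6561 = 5.7545 m
tau1 = m1*g*x_c1 + m2*g*x_c2
     = 5*9.81*2.5164 + 8*9.81*5.7545
     = 123.4295 + 451.6105
     = 575.04 Nm


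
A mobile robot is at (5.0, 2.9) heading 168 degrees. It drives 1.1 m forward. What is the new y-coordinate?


y_new = y0 + d*sin(theta)
= 2.9 + 1.1*sin(168)
= 2.9 + 0.2287
= 3.1287


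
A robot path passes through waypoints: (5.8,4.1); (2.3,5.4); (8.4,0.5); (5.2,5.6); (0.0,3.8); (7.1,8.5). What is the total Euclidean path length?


Segment lengths:
  seg1 = sqrt((-3.5)^2 + (1.3)^2) = 3.7336
  seg2 = sqrt((6.1)^2 + (-4.9)^2) = 7.8243
  seg3 = sqrt((-3.2)^2 + (5.1)^2) = 6.0208
  seg4 = sqrt((-5.2)^2 + (-1.8)^2) = 5.5027
  seg5 = sqrt((7.1)^2 + (4.7)^2) = 8.5147
Total = 31.5962


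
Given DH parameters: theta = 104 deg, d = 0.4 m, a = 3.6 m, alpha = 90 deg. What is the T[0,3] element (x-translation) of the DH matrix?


T[0,3] = a * cos(theta)
= 3.6 * cos(104 deg)
= 3.6 * -0.2419
= -0.8709


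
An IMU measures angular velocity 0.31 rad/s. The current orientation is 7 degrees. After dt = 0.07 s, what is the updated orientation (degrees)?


delta_theta = w * dt = 0.31 * 0.07 = 0.0217 rad
= 1.2433 deg
theta_new = 7 + 1.2433 = 8.2433 deg


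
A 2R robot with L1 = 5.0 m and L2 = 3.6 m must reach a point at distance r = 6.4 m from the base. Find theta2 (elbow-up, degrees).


cos(theta2) = (r^2 - L1^2 - L2^2) / (2*L1*L2)
cos(theta2) = (40.96 - 25.0 - 12.96) / 36.0
cos(theta2) = 0.083333
theta2 = 85.2198 degrees


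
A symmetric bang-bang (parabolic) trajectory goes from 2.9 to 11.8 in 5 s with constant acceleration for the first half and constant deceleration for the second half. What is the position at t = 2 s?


Symmetric rest-to-rest: each phase covers (pf-p0)/2 in time T/2. 0.5*a*(T/2)^2 = (pf-p0)/2 => a = 4*(pf-p0)/T^2
a = 4*(11.8-2.9)/5^2 = 1.424
t = 2 is in the acceleration phase (t <= T/2).
p = p0 + 0.5*a*t^2 = 2.9 + 0.5*1.424*2^2
= 5.748


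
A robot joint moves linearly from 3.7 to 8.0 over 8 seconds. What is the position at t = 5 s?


s = t/T = 5/8 = 0.625
p(t) = p0 + (pf-p0)*s
= 3.7 + (8.0 - 3.7) * 0.625
= 6.3875


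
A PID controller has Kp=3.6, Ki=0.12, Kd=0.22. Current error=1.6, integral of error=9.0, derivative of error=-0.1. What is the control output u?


u = Kp*e + Ki*int(e) + Kd*de/dt
= 3.6*1.6 + 0.12*9.0 + 0.22*(-0.1)
= 5.76 + 1.08 + -0.022
= 6.818


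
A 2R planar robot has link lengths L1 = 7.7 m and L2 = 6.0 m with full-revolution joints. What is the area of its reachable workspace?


r_max = L1 + L2 = 13.7 m
r_min = |L1 - L2| = 1.7 m
Area = pi*(r_max^2 - r_min^2)
= pi*(187.69 - 2.89)
= pi * 184.8
= 580.5663 m^2


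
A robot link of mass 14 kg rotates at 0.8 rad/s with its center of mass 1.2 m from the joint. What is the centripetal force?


F = m * omega^2 * r
= 14 * 0.8^2 * 1.2
= 14 * 0.64 * 1.2
= 10.752 N


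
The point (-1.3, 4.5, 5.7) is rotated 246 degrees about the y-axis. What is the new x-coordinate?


Rotation about y-axis: x' = x*cos(theta) + z*sin(theta)
= -1.3 * -0.4067 + 5.7 * -0.9135
= -4.6785


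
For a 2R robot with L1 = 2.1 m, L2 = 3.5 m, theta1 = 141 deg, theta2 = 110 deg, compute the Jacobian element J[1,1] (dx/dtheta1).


J[1,1] = -L1*sin(t1) - L2*sin(t1+t2)
= -2.1*sin(141) - 3.5*sin(251)
= 1.9877


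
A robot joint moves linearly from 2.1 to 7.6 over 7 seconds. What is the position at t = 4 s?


s = t/T = 4/7 = 0.5714
p(t) = p0 + (pf-p0)*s
= 2.1 + (7.6 - 2.1) * 0.5714
= 5.2429


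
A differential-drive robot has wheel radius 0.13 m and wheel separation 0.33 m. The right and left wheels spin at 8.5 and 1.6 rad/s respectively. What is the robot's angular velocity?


vR = r*wR = 0.13*8.5 = 1.105 m/s
vL = r*wL = 0.13*1.6 = 0.208 m/s
v = (vR+vL)/2 = 0.6565 m/s
omega = (vR-vL)/L = 2.7182 rad/s
angular velocity = 2.7182 rad/s


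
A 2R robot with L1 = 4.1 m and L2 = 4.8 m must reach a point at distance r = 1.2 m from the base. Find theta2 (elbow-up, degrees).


cos(theta2) = (r^2 - L1^2 - L2^2) / (2*L1*L2)
cos(theta2) = (1.44 - 16.81 - 23.04) / 39.36
cos(theta2) = -0.975864
theta2 = 167.3861 degrees


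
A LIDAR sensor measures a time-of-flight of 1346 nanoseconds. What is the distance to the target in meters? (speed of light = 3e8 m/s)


tof = 1346 ns = 1.346e-06 s
dist = c * tof / 2
= 3e8 * 1.346e-06 / 2
= 201.9 m


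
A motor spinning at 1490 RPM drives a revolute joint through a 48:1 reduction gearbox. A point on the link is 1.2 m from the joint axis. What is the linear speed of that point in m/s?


omega_motor = 1490 * 2*pi/60 = 156.0324 rad/s
omega_joint = omega_motor / 48 = 3.2507 rad/s
v = omega_joint * r = 3.2507 * 1.2
= 3.9008 m/s


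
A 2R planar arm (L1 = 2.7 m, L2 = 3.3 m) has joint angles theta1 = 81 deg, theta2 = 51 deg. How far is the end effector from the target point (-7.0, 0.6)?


End effector via forward kinematics:
x = L1*cos(t1) + L2*cos(t1+t2) = -1.7858
y = L1*sin(t1) + L2*sin(t1+t2) = 5.1191
Distance to target:
d = sqrt((-7.0 - -1.7858)^2 + (0.6 - 5.1191)^2)
= sqrt(27.1883 + 20.4226)
= 6.9001 m


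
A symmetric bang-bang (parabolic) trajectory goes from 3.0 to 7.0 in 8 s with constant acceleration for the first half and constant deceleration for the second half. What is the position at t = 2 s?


Symmetric rest-to-rest: each phase covers (pf-p0)/2 in time T/2. 0.5*a*(T/2)^2 = (pf-p0)/2 => a = 4*(pf-p0)/T^2
a = 4*(7.0-3.0)/8^2 = 0.25
t = 2 is in the acceleration phase (t <= T/2).
p = p0 + 0.5*a*t^2 = 3.0 + 0.5*0.25*2^2
= 3.5


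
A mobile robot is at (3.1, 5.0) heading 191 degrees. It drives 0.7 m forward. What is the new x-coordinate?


x_new = x0 + d*cos(theta)
= 3.1 + 0.7*cos(191)
= 3.1 + -0.6871
= 2.4129


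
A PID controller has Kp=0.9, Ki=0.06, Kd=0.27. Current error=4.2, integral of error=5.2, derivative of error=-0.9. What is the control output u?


u = Kp*e + Ki*int(e) + Kd*de/dt
= 0.9*4.2 + 0.06*5.2 + 0.27*(-0.9)
= 3.78 + 0.312 + -0.243
= 3.849


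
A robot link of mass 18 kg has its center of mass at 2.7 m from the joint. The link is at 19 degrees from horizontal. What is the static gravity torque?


tau = m*g*L*cos(angle)
= 18 * 9.81 * 2.7 * cos(19 deg)
= 18 * 9.81 * 2.7 * 0.9455
= 450.7911 Nm


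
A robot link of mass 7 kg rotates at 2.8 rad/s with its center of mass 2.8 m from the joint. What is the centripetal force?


F = m * omega^2 * r
= 7 * 2.8^2 * 2.8
= 7 * 7.84 * 2.8
= 153.664 N


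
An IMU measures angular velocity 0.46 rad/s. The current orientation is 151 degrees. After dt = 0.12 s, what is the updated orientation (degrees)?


delta_theta = w * dt = 0.46 * 0.12 = 0.0552 rad
= 3.1627 deg
theta_new = 151 + 3.1627 = 154.1627 deg


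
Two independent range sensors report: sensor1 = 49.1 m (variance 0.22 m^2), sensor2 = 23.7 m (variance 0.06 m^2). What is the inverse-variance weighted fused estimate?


w1 = (1/var1) / (1/var1 + 1/var2)
   = 4.5455 / (4.5455 + 16.6667) = 0.2143
w2 = 1 - w1 = 0.7857
fused = w1*s1 + w2*s2 = 10.5214 + 18.6214
= 29.1429 m


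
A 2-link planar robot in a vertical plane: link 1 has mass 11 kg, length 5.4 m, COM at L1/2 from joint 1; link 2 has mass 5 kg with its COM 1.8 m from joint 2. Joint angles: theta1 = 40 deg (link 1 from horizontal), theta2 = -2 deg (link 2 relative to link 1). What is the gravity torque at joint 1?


Horizontal distance from joint 1 to link-1 COM:
  x_c1 = (L1/2)*cos(t1) = 2.7 * 0.766 = 2.0683 m
Horizontal distance from joint 1 to link-2 COM:
  x_c2 = L1*cos(t1) + Lc2*cos(t1+t2)
       = 5.4*0.766 + 1.8*0.788 = 5.5551 m
tau1 = m1*g*x_c1 + m2*g*x_c2
     = 11*9.81*2.0683 + 5*9.81*5.5551
     = 223.1924 + 272.4757
     = 495.6681 Nm


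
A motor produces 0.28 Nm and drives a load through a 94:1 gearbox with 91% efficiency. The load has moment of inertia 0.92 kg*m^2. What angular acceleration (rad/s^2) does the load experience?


tau_out = tau_motor * N * eta
= 0.28 * 94 * 0.91 = 23.9512 Nm
alpha = tau_out / I = 23.9512 / 0.92
= 26.0339 rad/s^2


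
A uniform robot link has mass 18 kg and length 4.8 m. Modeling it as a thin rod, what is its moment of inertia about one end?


I = (1/3) * m * L^2
= (1/3) * 18 * 4.8^2
= 0.333333 * 18 * 23.04
= 138.24 kg*m^2


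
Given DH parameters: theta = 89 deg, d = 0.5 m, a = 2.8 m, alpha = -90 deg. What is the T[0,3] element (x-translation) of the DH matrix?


T[0,3] = a * cos(theta)
= 2.8 * cos(89 deg)
= 2.8 * 0.0175
= 0.0489


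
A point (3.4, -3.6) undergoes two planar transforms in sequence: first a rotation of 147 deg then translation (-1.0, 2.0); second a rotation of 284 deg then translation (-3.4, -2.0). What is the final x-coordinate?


After transform 1:
x1 = cos(147)*3.4 - sin(147)*-3.6 + -1.0 = -1.8908
y1 = sin(147)*3.4 + cos(147)*-3.6 + 2.0 = 6.871
After transform 2:
x2 = cos(284)*-1.8908 - sin(284)*6.871 + -3.4
= 2.8095


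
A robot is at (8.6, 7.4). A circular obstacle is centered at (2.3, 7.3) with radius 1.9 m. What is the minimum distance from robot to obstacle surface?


center_dist = sqrt((8.6-2.3)^2 + (7.4-7.3)^2)
= sqrt(39.69 + 0.01)
= 6.3008
min_dist = center_dist - radius = 6.3008 - 1.9 = 4.4008 m


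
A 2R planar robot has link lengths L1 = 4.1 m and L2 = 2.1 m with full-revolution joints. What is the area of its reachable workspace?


r_max = L1 + L2 = 6.2 m
r_min = |L1 - L2| = 2.0 m
Area = pi*(r_max^2 - r_min^2)
= pi*(38.44 - 4.0)
= pi * 34.44
= 108.1965 m^2


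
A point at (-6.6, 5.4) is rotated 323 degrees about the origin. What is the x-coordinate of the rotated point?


x' = x*cos(theta) - y*sin(theta)
cos(323 deg) = 0.7986, sin(323 deg) = -0.6018
x' = -6.6 * 0.7986 - 5.4 * -0.6018
= -5.271 - -3.2498
= -2.0212


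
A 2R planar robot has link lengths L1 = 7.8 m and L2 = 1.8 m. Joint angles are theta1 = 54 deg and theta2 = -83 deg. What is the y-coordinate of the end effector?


Convert angles to radians: theta1 = 0.9425, theta2 = -1.4486
y = L1*sin(theta1) + L2*sin(theta1+theta2)
y = 6.3103 + -0.8727
y = 5.4377


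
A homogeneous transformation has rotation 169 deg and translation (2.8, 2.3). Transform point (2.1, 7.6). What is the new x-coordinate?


x' = cos(theta)*px - sin(theta)*py + tx
= -0.9816*2.1 - 0.1908*7.6 + 2.8
= -0.7116


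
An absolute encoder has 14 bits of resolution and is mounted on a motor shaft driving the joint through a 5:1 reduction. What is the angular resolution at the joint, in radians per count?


counts = 2^14 = 16384
effective counts at joint = 16384 * 5 = 81920
resolution = 2*pi / 81920
= 7.6699e-05 rad/count


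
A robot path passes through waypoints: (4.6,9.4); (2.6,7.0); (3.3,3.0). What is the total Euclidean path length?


Segment lengths:
  seg1 = sqrt((-2.0)^2 + (-2.4)^2) = 3.1241
  seg2 = sqrt((0.7)^2 + (-4.0)^2) = 4.0608
Total = 7.1849


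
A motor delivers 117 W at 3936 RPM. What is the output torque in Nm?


omega = 3936 * 2*pi/60 = 412.177 rad/s
tau = P / omega = 117 / 412.177
= 0.2839 Nm


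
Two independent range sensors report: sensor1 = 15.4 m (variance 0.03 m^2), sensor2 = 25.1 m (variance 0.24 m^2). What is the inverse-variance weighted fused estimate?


w1 = (1/var1) / (1/var1 + 1/var2)
   = 33.3333 / (33.3333 + 4.1667) = 0.8889
w2 = 1 - w1 = 0.1111
fused = w1*s1 + w2*s2 = 13.6889 + 2.7889
= 16.4778 m


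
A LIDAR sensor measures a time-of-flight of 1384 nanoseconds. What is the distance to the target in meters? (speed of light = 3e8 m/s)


tof = 1384 ns = 1.384e-06 s
dist = c * tof / 2
= 3e8 * 1.384e-06 / 2
= 207.6 m


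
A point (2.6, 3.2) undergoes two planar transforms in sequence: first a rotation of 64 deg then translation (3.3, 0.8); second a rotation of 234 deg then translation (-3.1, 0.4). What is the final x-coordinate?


After transform 1:
x1 = cos(64)*2.6 - sin(64)*3.2 + 3.3 = 1.5636
y1 = sin(64)*2.6 + cos(64)*3.2 + 0.8 = 4.5397
After transform 2:
x2 = cos(234)*1.5636 - sin(234)*4.5397 + -3.1
= -0.3464


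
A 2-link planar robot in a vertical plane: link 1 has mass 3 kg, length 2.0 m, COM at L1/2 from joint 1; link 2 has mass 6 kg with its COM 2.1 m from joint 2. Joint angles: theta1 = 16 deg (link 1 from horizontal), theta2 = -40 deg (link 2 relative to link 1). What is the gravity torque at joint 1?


Horizontal distance from joint 1 to link-1 COM:
  x_c1 = (L1/2)*cos(t1) = 1.0 * 0.9613 = 0.9613 m
Horizontal distance from joint 1 to link-2 COM:
  x_c2 = L1*cos(t1) + Lc2*cos(t1+t2)
       = 2.0*0.9613 + 2.1*0.9135 = 3.841 m
tau1 = m1*g*x_c1 + m2*g*x_c2
     = 3*9.81*0.9613 + 6*9.81*3.841
     = 28.2899 + 226.0794
     = 254.3694 Nm


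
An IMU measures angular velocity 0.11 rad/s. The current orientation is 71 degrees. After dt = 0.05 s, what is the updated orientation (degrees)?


delta_theta = w * dt = 0.11 * 0.05 = 0.0055 rad
= 0.3151 deg
theta_new = 71 + 0.3151 = 71.3151 deg


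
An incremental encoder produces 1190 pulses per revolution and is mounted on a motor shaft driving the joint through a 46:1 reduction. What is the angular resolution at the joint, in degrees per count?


counts per rev = 1190
effective counts at joint = 1190 * 46 = 54740
resolution = 360 / 54740
= 0.0066 deg/count


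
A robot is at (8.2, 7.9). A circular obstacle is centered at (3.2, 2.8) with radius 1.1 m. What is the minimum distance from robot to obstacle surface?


center_dist = sqrt((8.2-3.2)^2 + (7.9-2.8)^2)
= sqrt(25.0 + 26.01)
= 7.1421
min_dist = center_dist - radius = 7.1421 - 1.1 = 6.0421 m


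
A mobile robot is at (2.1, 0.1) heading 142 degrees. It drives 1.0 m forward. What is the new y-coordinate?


y_new = y0 + d*sin(theta)
= 0.1 + 1.0*sin(142)
= 0.1 + 0.6157
= 0.7157


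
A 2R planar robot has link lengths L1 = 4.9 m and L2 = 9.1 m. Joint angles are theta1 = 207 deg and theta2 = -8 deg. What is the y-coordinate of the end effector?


Convert angles to radians: theta1 = 3.6128, theta2 = -0.1396
y = L1*sin(theta1) + L2*sin(theta1+theta2)
y = -2.2246 + -2.9627
y = -5.1872


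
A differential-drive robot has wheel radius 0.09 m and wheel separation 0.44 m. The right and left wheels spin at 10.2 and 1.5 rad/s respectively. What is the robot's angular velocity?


vR = r*wR = 0.09*10.2 = 0.918 m/s
vL = r*wL = 0.09*1.5 = 0.135 m/s
v = (vR+vL)/2 = 0.5265 m/s
omega = (vR-vL)/L = 1.7795 rad/s
angular velocity = 1.7795 rad/s


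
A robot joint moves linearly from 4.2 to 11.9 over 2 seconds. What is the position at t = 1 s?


s = t/T = 1/2 = 0.5
p(t) = p0 + (pf-p0)*s
= 4.2 + (11.9 - 4.2) * 0.5
= 8.05


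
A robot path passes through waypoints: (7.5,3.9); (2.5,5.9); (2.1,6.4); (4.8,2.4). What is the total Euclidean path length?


Segment lengths:
  seg1 = sqrt((-5.0)^2 + (2.0)^2) = 5.3852
  seg2 = sqrt((-0.4)^2 + (0.5)^2) = 0.6403
  seg3 = sqrt((2.7)^2 + (-4.0)^2) = 4.826
Total = 10.8514


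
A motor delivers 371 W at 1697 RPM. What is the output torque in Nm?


omega = 1697 * 2*pi/60 = 177.7094 rad/s
tau = P / omega = 371 / 177.7094
= 2.0877 Nm


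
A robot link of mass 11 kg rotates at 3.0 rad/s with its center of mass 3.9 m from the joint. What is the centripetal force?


F = m * omega^2 * r
= 11 * 3.0^2 * 3.9
= 11 * 9.0 * 3.9
= 386.1 N


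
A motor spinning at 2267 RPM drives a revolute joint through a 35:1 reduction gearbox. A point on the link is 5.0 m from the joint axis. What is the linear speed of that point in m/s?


omega_motor = 2267 * 2*pi/60 = 237.3997 rad/s
omega_joint = omega_motor / 35 = 6.7828 rad/s
v = omega_joint * r = 6.7828 * 5.0
= 33.9142 m/s


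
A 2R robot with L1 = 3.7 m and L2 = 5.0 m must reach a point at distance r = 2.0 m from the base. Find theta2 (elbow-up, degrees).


cos(theta2) = (r^2 - L1^2 - L2^2) / (2*L1*L2)
cos(theta2) = (4.0 - 13.69 - 25.0) / 37.0
cos(theta2) = -0.937568
theta2 = 159.647 degrees


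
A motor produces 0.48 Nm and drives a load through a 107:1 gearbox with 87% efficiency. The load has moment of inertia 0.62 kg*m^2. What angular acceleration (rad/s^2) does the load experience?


tau_out = tau_motor * N * eta
= 0.48 * 107 * 0.87 = 44.6832 Nm
alpha = tau_out / I = 44.6832 / 0.62
= 72.0697 rad/s^2


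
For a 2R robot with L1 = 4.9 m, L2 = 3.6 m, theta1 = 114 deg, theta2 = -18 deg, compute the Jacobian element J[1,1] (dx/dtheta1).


J[1,1] = -L1*sin(t1) - L2*sin(t1+t2)
= -4.9*sin(114) - 3.6*sin(96)
= -8.0567


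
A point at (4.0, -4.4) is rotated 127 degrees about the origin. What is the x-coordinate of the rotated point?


x' = x*cos(theta) - y*sin(theta)
cos(127 deg) = -0.6018, sin(127 deg) = 0.7986
x' = 4.0 * -0.6018 - -4.4 * 0.7986
= -2.4073 - -3.514
= 1.1067


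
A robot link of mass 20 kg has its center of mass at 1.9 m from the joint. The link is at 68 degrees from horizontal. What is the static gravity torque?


tau = m*g*L*cos(angle)
= 20 * 9.81 * 1.9 * cos(68 deg)
= 20 * 9.81 * 1.9 * 0.3746
= 139.6458 Nm


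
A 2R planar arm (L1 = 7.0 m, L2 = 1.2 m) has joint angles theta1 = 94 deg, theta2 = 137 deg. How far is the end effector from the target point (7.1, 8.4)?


End effector via forward kinematics:
x = L1*cos(t1) + L2*cos(t1+t2) = -1.2435
y = L1*sin(t1) + L2*sin(t1+t2) = 6.0504
Distance to target:
d = sqrt((7.1 - -1.2435)^2 + (8.4 - 6.0504)^2)
= sqrt(69.6137 + 5.5207)
= 8.668 m


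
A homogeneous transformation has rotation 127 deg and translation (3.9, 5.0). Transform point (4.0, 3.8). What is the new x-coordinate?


x' = cos(theta)*px - sin(theta)*py + tx
= -0.6018*4.0 - 0.7986*3.8 + 3.9
= -1.5421


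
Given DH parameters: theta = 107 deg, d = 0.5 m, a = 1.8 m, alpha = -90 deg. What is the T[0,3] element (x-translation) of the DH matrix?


T[0,3] = a * cos(theta)
= 1.8 * cos(107 deg)
= 1.8 * -0.2924
= -0.5263


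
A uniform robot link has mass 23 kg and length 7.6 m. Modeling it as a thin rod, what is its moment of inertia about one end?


I = (1/3) * m * L^2
= (1/3) * 23 * 7.6^2
= 0.333333 * 23 * 57.76
= 442.8267 kg*m^2


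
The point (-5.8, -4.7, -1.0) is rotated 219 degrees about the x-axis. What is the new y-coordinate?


Rotation about x-axis: y' = y*cos(theta) - z*sin(theta)
= -4.7 * -0.7771 - -1.0 * -0.6293
= 3.0233


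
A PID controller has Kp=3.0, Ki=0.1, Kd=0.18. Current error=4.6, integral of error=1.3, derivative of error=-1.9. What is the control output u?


u = Kp*e + Ki*int(e) + Kd*de/dt
= 3.0*4.6 + 0.1*1.3 + 0.18*(-1.9)
= 13.8 + 0.13 + -0.342
= 13.588


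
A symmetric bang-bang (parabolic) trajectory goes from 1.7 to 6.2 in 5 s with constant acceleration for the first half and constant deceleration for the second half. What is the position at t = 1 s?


Symmetric rest-to-rest: each phase covers (pf-p0)/2 in time T/2. 0.5*a*(T/2)^2 = (pf-p0)/2 => a = 4*(pf-p0)/T^2
a = 4*(6.2-1.7)/5^2 = 0.72
t = 1 is in the acceleration phase (t <= T/2).
p = p0 + 0.5*a*t^2 = 1.7 + 0.5*0.72*1^2
= 2.06


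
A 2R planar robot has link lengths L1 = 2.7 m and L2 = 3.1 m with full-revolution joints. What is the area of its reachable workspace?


r_max = L1 + L2 = 5.8 m
r_min = |L1 - L2| = 0.4 m
Area = pi*(r_max^2 - r_min^2)
= pi*(33.64 - 0.16)
= pi * 33.48
= 105.1805 m^2


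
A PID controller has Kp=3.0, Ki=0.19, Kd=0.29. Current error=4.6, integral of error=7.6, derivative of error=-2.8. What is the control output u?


u = Kp*e + Ki*int(e) + Kd*de/dt
= 3.0*4.6 + 0.19*7.6 + 0.29*(-2.8)
= 13.8 + 1.444 + -0.812
= 14.432


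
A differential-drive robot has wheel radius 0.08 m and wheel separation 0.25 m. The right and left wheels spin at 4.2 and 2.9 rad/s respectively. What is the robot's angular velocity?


vR = r*wR = 0.08*4.2 = 0.336 m/s
vL = r*wL = 0.08*2.9 = 0.232 m/s
v = (vR+vL)/2 = 0.284 m/s
omega = (vR-vL)/L = 0.416 rad/s
angular velocity = 0.416 rad/s


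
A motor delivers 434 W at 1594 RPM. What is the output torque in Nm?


omega = 1594 * 2*pi/60 = 166.9233 rad/s
tau = P / omega = 434 / 166.9233
= 2.6 Nm


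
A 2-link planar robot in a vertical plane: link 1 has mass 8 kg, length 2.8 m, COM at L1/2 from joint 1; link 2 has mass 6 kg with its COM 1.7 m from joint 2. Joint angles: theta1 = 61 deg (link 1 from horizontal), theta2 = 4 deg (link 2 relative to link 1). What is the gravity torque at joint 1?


Horizontal distance from joint 1 to link-1 COM:
  x_c1 = (L1/2)*cos(t1) = 1.4 * 0.4848 = 0.6787 m
Horizontal distance from joint 1 to link-2 COM:
  x_c2 = L1*cos(t1) + Lc2*cos(t1+t2)
       = 2.8*0.4848 + 1.7*0.4226 = 2.0759 m
tau1 = m1*g*x_c1 + m2*g*x_c2
     = 8*9.81*0.6787 + 6*9.81*2.0759
     = 53.267 + 122.1885
     = 175.4555 Nm


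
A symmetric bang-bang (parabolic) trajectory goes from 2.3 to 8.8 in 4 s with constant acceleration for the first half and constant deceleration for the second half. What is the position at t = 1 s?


Symmetric rest-to-rest: each phase covers (pf-p0)/2 in time T/2. 0.5*a*(T/2)^2 = (pf-p0)/2 => a = 4*(pf-p0)/T^2
a = 4*(8.8-2.3)/4^2 = 1.625
t = 1 is in the acceleration phase (t <= T/2).
p = p0 + 0.5*a*t^2 = 2.3 + 0.5*1.625*1^2
= 3.1125


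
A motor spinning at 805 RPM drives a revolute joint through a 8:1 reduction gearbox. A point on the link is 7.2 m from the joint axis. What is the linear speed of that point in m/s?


omega_motor = 805 * 2*pi/60 = 84.2994 rad/s
omega_joint = omega_motor / 8 = 10.5374 rad/s
v = omega_joint * r = 10.5374 * 7.2
= 75.8695 m/s


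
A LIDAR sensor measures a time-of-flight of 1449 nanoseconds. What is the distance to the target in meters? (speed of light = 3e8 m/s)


tof = 1449 ns = 1.449e-06 s
dist = c * tof / 2
= 3e8 * 1.449e-06 / 2
= 217.35 m


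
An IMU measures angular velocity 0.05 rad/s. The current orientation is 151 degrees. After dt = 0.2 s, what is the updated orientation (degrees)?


delta_theta = w * dt = 0.05 * 0.2 = 0.01 rad
= 0.573 deg
theta_new = 151 + 0.573 = 151.573 deg


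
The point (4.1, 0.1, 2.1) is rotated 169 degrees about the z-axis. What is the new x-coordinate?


Rotation about z-axis: x' = x*cos(theta) - y*sin(theta)
= 4.1 * -0.9816 - 0.1 * 0.1908
= -4.0438


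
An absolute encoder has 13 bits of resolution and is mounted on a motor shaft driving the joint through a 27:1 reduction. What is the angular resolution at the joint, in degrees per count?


counts = 2^13 = 8192
effective counts at joint = 8192 * 27 = 221184
resolution = 360 / 221184
= 0.0016 deg/count


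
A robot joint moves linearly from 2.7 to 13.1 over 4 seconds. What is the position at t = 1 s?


s = t/T = 1/4 = 0.25
p(t) = p0 + (pf-p0)*s
= 2.7 + (13.1 - 2.7) * 0.25
= 5.3


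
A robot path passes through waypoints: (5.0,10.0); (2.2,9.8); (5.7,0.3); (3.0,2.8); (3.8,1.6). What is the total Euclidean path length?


Segment lengths:
  seg1 = sqrt((-2.8)^2 + (-0.2)^2) = 2.8071
  seg2 = sqrt((3.5)^2 + (-9.5)^2) = 10.1242
  seg3 = sqrt((-2.7)^2 + (2.5)^2) = 3.6797
  seg4 = sqrt((0.8)^2 + (-1.2)^2) = 1.4422
Total = 18.0533
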